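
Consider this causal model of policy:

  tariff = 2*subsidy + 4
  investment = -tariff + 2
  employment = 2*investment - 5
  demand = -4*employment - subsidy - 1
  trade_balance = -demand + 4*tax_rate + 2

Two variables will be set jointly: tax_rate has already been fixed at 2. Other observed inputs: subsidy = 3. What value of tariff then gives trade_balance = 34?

tariff = -3

With tax_rate held at 2:
Intervening on tariff fixes its value directly, overriding its dependence on subsidy.
Substituting into the employment equation gives employment = -2*tariff - 1.
This gives demand = 8*tariff.
So trade_balance = -8*tariff + 10.
Solve -8*tariff + 10 = 34: tariff = (34 - 10) / -8 = -3.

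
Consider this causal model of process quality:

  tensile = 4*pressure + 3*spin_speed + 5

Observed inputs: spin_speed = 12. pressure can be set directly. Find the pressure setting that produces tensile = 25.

Substituting into the tensile equation gives tensile = 4*pressure + 41.
Solve 4*pressure + 41 = 25: pressure = (25 - 41) / 4 = -4.

pressure = -4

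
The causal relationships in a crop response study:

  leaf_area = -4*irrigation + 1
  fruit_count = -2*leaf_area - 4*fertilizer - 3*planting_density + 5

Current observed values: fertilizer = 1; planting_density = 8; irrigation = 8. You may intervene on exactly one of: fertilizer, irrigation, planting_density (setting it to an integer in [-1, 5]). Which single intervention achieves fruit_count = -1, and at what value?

set irrigation = 3

Intervening on fertilizer: fruit_count = -4*fertilizer + 43. Reaching -1 requires fertilizer = 11, outside [-1, 5].
Intervening on irrigation: with other inputs at their observed values, fruit_count = 8*irrigation - 25. Solving for -1 gives irrigation = 3, within [-1, 5].
Intervening on planting_density: fruit_count = -3*planting_density + 63. Reaching -1 requires planting_density = 64/3, not an integer.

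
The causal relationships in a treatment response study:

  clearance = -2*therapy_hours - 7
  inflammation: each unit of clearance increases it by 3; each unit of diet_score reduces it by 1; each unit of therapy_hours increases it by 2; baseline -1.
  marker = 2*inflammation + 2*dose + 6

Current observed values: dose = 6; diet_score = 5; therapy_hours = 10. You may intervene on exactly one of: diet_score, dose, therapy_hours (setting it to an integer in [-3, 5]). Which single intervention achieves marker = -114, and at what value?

Intervening on diet_score: with other inputs at their observed values, marker = -2*diet_score - 106. Solving for -114 gives diet_score = 4, within [-3, 5].
Intervening on dose: marker = 2*dose - 128. Reaching -114 requires dose = 7, outside [-3, 5].
Intervening on therapy_hours: marker = -8*therapy_hours - 36. Reaching -114 requires therapy_hours = 39/4, not an integer.

set diet_score = 4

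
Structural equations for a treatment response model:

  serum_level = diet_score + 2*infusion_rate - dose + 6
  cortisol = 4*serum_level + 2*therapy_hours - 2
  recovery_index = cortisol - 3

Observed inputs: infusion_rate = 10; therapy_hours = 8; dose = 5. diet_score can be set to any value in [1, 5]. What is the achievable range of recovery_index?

99 to 115

Substituting into the serum_level equation gives serum_level = diet_score + 21.
cortisol becomes 4*diet_score + 98.
So recovery_index = 4*diet_score + 95.
Linear in diet_score, so extremes are at the endpoints: diet_score = 1 gives recovery_index = 99; diet_score = 5 gives recovery_index = 115.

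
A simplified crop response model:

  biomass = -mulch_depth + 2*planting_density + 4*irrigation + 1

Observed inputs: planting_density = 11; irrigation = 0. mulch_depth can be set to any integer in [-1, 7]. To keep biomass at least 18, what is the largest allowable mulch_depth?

mulch_depth = 5

Substituting into the biomass equation gives biomass = -mulch_depth + 23.
Require -mulch_depth + 23 ≥ 18, so mulch_depth ≤ 5.
The largest integer in [-1, 7] satisfying this is 5.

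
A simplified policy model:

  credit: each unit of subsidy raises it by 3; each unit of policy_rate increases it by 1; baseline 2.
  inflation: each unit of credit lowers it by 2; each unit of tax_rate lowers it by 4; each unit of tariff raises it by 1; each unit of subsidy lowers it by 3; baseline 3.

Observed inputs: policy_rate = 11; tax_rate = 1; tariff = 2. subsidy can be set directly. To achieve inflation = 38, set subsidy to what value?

Substituting into the credit equation gives credit = 3*subsidy + 13.
Substituting into the inflation equation gives inflation = -9*subsidy - 25.
Solve -9*subsidy - 25 = 38: subsidy = (38 + 25) / -9 = -7.

subsidy = -7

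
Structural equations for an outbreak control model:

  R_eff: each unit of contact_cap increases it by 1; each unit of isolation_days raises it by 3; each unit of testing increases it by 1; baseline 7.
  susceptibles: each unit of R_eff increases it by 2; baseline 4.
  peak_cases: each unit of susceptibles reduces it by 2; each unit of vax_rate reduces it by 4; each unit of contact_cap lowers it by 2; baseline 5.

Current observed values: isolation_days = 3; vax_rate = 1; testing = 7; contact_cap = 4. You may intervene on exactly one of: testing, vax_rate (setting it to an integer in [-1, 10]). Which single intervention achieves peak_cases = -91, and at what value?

set testing = -1

Intervening on testing: with other inputs at their observed values, peak_cases = -4*testing - 95. Solving for -91 gives testing = -1, within [-1, 10].
Intervening on vax_rate: peak_cases = -4*vax_rate - 119. Reaching -91 requires vax_rate = -7, outside [-1, 10].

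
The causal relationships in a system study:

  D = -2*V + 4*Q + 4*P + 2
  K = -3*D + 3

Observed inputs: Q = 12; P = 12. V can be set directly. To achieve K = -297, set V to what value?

Substituting into the D equation gives D = -2*V + 98.
So K = 6*V - 291.
Solve 6*V - 291 = -297: V = (-297 + 291) / 6 = -1.

V = -1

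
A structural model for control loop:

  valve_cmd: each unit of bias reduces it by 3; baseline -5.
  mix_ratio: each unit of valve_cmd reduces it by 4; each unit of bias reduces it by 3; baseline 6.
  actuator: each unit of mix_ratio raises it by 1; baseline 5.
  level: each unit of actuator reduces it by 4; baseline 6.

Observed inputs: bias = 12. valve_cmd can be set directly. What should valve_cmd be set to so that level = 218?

Intervening on valve_cmd fixes its value directly, overriding its dependence on bias.
Substituting into the mix_ratio equation gives mix_ratio = -4*valve_cmd - 30.
actuator becomes -4*valve_cmd - 25.
Substituting into the level equation gives level = 16*valve_cmd + 106.
Solve 16*valve_cmd + 106 = 218: valve_cmd = (218 - 106) / 16 = 7.

valve_cmd = 7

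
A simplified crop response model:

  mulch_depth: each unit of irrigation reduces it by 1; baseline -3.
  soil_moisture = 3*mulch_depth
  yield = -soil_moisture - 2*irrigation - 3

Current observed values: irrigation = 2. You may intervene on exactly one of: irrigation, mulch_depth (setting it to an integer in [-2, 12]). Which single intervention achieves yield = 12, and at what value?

Intervening on irrigation: with other inputs at their observed values, yield = irrigation + 6. Solving for 12 gives irrigation = 6, within [-2, 12].
Intervening on mulch_depth: yield = -3*mulch_depth - 7. Reaching 12 requires mulch_depth = -19/3, not an integer.

set irrigation = 6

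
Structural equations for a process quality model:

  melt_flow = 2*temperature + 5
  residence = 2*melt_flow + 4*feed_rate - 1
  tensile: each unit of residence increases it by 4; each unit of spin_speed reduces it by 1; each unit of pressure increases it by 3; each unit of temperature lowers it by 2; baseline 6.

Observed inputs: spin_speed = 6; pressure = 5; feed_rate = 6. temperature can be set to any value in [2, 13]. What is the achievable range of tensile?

Substituting into the residence equation gives residence = 4*temperature + 33.
tensile becomes 14*temperature + 147.
Linear in temperature, so extremes are at the endpoints: temperature = 2 gives tensile = 175; temperature = 13 gives tensile = 329.

175 to 329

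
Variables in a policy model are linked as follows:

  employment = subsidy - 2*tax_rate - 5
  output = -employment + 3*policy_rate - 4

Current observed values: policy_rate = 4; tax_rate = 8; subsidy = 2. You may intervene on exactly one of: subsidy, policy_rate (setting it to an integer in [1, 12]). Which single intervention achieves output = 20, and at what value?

set subsidy = 9

Intervening on subsidy: with other inputs at their observed values, output = -subsidy + 29. Solving for 20 gives subsidy = 9, within [1, 12].
Intervening on policy_rate: output = 3*policy_rate + 15. Reaching 20 requires policy_rate = 5/3, not an integer.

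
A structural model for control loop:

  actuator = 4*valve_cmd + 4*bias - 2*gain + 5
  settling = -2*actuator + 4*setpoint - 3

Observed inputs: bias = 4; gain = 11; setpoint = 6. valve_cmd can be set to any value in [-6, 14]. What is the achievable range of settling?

Substituting into the actuator equation gives actuator = 4*valve_cmd - 1.
Substituting into the settling equation gives settling = -8*valve_cmd + 23.
Linear in valve_cmd, so extremes are at the endpoints: valve_cmd = -6 gives settling = 71; valve_cmd = 14 gives settling = -89.

-89 to 71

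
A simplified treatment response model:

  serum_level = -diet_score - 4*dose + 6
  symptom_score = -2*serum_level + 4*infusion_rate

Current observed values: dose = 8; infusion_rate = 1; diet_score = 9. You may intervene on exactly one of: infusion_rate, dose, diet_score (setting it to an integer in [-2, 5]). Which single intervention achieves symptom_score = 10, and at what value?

Intervening on infusion_rate: symptom_score = 4*infusion_rate + 70. Reaching 10 requires infusion_rate = -15, outside [-2, 5].
Intervening on dose: with other inputs at their observed values, symptom_score = 8*dose + 10. Solving for 10 gives dose = 0, within [-2, 5].
Intervening on diet_score: symptom_score = 2*diet_score + 56. Reaching 10 requires diet_score = -23, outside [-2, 5].

set dose = 0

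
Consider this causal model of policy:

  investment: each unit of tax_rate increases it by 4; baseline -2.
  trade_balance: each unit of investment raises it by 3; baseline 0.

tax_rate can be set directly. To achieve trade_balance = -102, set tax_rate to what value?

tax_rate = -8

Substituting into the trade_balance equation gives trade_balance = 12*tax_rate - 6.
Solve 12*tax_rate - 6 = -102: tax_rate = (-102 + 6) / 12 = -8.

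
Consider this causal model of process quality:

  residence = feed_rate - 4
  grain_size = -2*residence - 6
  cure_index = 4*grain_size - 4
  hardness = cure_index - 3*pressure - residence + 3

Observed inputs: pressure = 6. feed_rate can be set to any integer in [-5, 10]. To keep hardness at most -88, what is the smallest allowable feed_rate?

Substituting into the grain_size equation gives grain_size = -2*feed_rate + 2.
Substituting into the cure_index equation gives cure_index = -8*feed_rate + 4.
Substituting into the hardness equation gives hardness = -9*feed_rate - 7.
Require -9*feed_rate - 7 ≤ -88, so feed_rate ≥ 9.
The smallest integer in [-5, 10] satisfying this is 9.

feed_rate = 9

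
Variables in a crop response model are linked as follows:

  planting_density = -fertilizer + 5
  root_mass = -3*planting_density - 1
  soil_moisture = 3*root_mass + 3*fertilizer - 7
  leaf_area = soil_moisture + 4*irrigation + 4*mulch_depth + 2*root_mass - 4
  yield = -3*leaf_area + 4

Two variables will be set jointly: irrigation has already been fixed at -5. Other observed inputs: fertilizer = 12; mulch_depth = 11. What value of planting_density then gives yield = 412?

planting_density = 12

With irrigation held at -5:
Intervening on planting_density fixes its value directly, overriding its dependence on fertilizer.
Substituting into the soil_moisture equation gives soil_moisture = -9*planting_density + 26.
Substituting into the leaf_area equation gives leaf_area = -15*planting_density + 44.
So yield = 45*planting_density - 128.
Solve 45*planting_density - 128 = 412: planting_density = (412 + 128) / 45 = 12.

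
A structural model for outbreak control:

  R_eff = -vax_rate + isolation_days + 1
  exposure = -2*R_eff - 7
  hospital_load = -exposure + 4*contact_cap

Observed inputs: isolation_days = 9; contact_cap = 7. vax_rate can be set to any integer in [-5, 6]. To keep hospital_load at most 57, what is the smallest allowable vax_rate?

Substituting into the R_eff equation gives R_eff = -vax_rate + 10.
Substituting into the exposure equation gives exposure = 2*vax_rate - 27.
Substituting into the hospital_load equation gives hospital_load = -2*vax_rate + 55.
Require -2*vax_rate + 55 ≤ 57, so vax_rate ≥ -1.
The smallest integer in [-5, 6] satisfying this is -1.

vax_rate = -1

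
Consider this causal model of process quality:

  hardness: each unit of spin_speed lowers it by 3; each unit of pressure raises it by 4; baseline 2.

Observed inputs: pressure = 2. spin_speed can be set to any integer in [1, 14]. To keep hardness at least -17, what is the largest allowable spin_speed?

Substituting into the hardness equation gives hardness = -3*spin_speed + 10.
Require -3*spin_speed + 10 ≥ -17, so spin_speed ≤ 9.
The largest integer in [1, 14] satisfying this is 9.

spin_speed = 9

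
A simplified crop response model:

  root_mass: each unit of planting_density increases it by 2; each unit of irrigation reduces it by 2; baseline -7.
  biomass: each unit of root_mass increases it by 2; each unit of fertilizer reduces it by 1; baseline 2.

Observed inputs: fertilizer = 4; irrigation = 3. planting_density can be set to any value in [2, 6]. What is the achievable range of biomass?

Substituting into the root_mass equation gives root_mass = 2*planting_density - 13.
biomass becomes 4*planting_density - 28.
Linear in planting_density, so extremes are at the endpoints: planting_density = 2 gives biomass = -20; planting_density = 6 gives biomass = -4.

-20 to -4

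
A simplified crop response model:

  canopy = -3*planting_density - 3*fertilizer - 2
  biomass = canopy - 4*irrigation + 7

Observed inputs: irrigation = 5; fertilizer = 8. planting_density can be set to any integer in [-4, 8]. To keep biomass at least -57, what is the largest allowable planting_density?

planting_density = 6

Substituting into the canopy equation gives canopy = -3*planting_density - 26.
biomass becomes -3*planting_density - 39.
Require -3*planting_density - 39 ≥ -57, so planting_density ≤ 6.
The largest integer in [-4, 8] satisfying this is 6.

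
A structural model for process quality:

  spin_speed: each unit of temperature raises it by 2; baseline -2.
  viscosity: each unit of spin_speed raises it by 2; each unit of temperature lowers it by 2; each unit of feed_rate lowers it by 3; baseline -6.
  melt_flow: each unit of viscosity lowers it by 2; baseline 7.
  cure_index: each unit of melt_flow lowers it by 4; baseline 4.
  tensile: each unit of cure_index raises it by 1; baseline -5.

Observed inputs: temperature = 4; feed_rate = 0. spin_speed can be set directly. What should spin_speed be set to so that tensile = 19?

Intervening on spin_speed fixes its value directly, overriding its dependence on temperature.
Substituting into the viscosity equation gives viscosity = 2*spin_speed - 14.
Substituting into the melt_flow equation gives melt_flow = -4*spin_speed + 35.
So cure_index = 16*spin_speed - 136.
So tensile = 16*spin_speed - 141.
Solve 16*spin_speed - 141 = 19: spin_speed = (19 + 141) / 16 = 10.

spin_speed = 10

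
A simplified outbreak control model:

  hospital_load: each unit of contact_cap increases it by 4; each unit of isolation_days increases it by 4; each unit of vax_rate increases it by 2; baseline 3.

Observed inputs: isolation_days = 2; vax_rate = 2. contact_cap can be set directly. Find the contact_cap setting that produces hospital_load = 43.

contact_cap = 7

Substituting into the hospital_load equation gives hospital_load = 4*contact_cap + 15.
Solve 4*contact_cap + 15 = 43: contact_cap = (43 - 15) / 4 = 7.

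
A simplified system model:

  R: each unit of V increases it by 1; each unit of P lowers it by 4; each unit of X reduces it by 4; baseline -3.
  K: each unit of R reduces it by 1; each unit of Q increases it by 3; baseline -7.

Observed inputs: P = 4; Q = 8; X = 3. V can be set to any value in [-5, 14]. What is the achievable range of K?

34 to 53

Substituting into the R equation gives R = V - 31.
So K = -V + 48.
Linear in V, so extremes are at the endpoints: V = -5 gives K = 53; V = 14 gives K = 34.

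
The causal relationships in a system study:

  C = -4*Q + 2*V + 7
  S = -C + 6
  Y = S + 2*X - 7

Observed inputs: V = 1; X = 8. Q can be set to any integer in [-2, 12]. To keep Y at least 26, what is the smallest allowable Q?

Substituting into the C equation gives C = -4*Q + 9.
This gives S = 4*Q - 3.
Substituting into the Y equation gives Y = 4*Q + 6.
Require 4*Q + 6 ≥ 26, so Q ≥ 5.
The smallest integer in [-2, 12] satisfying this is 5.

Q = 5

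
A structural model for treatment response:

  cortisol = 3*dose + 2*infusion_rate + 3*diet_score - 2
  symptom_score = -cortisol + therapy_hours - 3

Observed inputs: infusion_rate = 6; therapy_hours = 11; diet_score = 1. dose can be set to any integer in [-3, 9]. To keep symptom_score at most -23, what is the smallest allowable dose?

Substituting into the cortisol equation gives cortisol = 3*dose + 13.
Substituting into the symptom_score equation gives symptom_score = -3*dose - 5.
Require -3*dose - 5 ≤ -23, so dose ≥ 6.
The smallest integer in [-3, 9] satisfying this is 6.

dose = 6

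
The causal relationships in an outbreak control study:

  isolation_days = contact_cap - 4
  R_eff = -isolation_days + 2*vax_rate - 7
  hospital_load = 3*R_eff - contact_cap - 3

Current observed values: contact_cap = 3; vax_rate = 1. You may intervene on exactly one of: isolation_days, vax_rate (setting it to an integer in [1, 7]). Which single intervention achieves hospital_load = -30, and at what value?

Intervening on isolation_days: with other inputs at their observed values, hospital_load = -3*isolation_days - 21. Solving for -30 gives isolation_days = 3, within [1, 7].
Intervening on vax_rate: hospital_load = 6*vax_rate - 24. Reaching -30 requires vax_rate = -1, outside [1, 7].

set isolation_days = 3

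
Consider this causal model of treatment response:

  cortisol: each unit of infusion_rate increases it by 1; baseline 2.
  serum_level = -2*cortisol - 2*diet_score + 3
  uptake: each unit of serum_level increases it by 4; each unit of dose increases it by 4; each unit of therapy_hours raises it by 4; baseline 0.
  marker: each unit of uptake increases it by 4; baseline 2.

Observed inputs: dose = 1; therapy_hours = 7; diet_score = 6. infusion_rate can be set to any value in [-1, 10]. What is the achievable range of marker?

Substituting into the serum_level equation gives serum_level = -2*infusion_rate - 13.
This gives uptake = -8*infusion_rate - 20.
This gives marker = -32*infusion_rate - 78.
Linear in infusion_rate, so extremes are at the endpoints: infusion_rate = -1 gives marker = -46; infusion_rate = 10 gives marker = -398.

-398 to -46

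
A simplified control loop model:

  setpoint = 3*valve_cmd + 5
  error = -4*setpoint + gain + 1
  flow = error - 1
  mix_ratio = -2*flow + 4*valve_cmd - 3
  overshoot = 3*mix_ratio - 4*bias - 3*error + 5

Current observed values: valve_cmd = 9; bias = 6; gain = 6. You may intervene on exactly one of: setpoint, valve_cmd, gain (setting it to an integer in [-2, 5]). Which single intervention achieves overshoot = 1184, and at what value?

Intervening on setpoint: overshoot = 36*setpoint + 23. Reaching 1184 requires setpoint = 129/4, not an integer.
Intervening on valve_cmd: overshoot = 120*valve_cmd + 95. Reaching 1184 requires valve_cmd = 363/40, not an integer.
Intervening on gain: with other inputs at their observed values, overshoot = -9*gain + 1229. Solving for 1184 gives gain = 5, within [-2, 5].

set gain = 5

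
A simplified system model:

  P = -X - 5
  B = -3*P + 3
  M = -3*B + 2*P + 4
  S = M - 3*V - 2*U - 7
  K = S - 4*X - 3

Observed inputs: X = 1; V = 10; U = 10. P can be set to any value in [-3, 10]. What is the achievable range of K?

Intervening on P fixes its value directly, overriding its dependence on X.
Substituting into the M equation gives M = 11*P - 5.
Substituting into the S equation gives S = 11*P - 62.
So K = 11*P - 69.
Linear in P, so extremes are at the endpoints: P = -3 gives K = -102; P = 10 gives K = 41.

-102 to 41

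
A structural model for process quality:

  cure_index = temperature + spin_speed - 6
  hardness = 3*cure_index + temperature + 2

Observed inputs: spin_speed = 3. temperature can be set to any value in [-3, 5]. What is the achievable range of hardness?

-19 to 13

Substituting into the cure_index equation gives cure_index = temperature - 3.
So hardness = 4*temperature - 7.
Linear in temperature, so extremes are at the endpoints: temperature = -3 gives hardness = -19; temperature = 5 gives hardness = 13.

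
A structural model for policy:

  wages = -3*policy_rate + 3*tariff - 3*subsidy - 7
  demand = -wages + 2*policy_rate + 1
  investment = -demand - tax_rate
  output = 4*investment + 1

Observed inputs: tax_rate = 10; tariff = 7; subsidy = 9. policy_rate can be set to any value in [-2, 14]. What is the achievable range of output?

-375 to -55

Substituting into the wages equation gives wages = -3*policy_rate - 13.
Substituting into the demand equation gives demand = 5*policy_rate + 14.
Substituting into the investment equation gives investment = -5*policy_rate - 24.
output becomes -20*policy_rate - 95.
Linear in policy_rate, so extremes are at the endpoints: policy_rate = -2 gives output = -55; policy_rate = 14 gives output = -375.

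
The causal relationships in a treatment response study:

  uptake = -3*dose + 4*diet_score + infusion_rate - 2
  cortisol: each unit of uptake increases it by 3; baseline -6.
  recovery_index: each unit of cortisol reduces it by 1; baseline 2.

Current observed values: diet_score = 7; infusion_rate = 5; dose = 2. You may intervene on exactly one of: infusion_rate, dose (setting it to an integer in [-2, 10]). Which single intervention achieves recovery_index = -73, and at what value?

Intervening on infusion_rate: with other inputs at their observed values, recovery_index = -3*infusion_rate - 52. Solving for -73 gives infusion_rate = 7, within [-2, 10].
Intervening on dose: recovery_index = 9*dose - 85. Reaching -73 requires dose = 4/3, not an integer.

set infusion_rate = 7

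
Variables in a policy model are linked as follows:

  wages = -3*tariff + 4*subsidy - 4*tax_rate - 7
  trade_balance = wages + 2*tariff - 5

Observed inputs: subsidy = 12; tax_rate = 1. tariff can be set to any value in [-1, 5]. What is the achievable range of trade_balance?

27 to 33

Substituting into the wages equation gives wages = -3*tariff + 37.
Substituting into the trade_balance equation gives trade_balance = -tariff + 32.
Linear in tariff, so extremes are at the endpoints: tariff = -1 gives trade_balance = 33; tariff = 5 gives trade_balance = 27.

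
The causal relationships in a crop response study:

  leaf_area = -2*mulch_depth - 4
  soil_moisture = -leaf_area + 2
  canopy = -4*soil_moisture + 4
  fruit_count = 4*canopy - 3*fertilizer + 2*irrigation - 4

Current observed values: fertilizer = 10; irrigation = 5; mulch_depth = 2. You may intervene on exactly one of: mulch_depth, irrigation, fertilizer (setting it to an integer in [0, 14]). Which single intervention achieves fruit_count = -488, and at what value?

set mulch_depth = 12

Intervening on mulch_depth: with other inputs at their observed values, fruit_count = -32*mulch_depth - 104. Solving for -488 gives mulch_depth = 12, within [0, 14].
Intervening on irrigation: fruit_count = 2*irrigation - 178. Reaching -488 requires irrigation = -155, outside [0, 14].
Intervening on fertilizer: fruit_count = -3*fertilizer - 138. Reaching -488 requires fertilizer = 350/3, not an integer.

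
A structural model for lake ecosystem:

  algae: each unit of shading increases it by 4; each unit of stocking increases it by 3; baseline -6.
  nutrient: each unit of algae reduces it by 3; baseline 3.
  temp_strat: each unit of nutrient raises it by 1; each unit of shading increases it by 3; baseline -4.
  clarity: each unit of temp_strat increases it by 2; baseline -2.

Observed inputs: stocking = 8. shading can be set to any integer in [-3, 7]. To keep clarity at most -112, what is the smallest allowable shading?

shading = 0

Substituting into the algae equation gives algae = 4*shading + 18.
Substituting into the nutrient equation gives nutrient = -12*shading - 51.
temp_strat becomes -9*shading - 55.
clarity becomes -18*shading - 112.
Require -18*shading - 112 ≤ -112, so shading ≥ 0.
The smallest integer in [-3, 7] satisfying this is 0.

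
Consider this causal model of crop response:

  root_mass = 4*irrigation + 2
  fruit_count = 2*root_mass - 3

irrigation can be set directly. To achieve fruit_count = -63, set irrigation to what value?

Substituting into the fruit_count equation gives fruit_count = 8*irrigation + 1.
Solve 8*irrigation + 1 = -63: irrigation = (-63 - 1) / 8 = -8.

irrigation = -8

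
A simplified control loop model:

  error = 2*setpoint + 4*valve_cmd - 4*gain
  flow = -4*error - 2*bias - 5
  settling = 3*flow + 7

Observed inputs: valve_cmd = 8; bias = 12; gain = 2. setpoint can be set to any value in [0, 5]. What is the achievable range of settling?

-488 to -368

Substituting into the error equation gives error = 2*setpoint + 24.
flow becomes -8*setpoint - 125.
Substituting into the settling equation gives settling = -24*setpoint - 368.
Linear in setpoint, so extremes are at the endpoints: setpoint = 0 gives settling = -368; setpoint = 5 gives settling = -488.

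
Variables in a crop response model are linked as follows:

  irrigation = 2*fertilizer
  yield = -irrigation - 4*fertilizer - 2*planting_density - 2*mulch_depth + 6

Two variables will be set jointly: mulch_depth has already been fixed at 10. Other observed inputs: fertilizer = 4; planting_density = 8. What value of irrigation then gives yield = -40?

With mulch_depth held at 10:
Intervening on irrigation fixes its value directly, overriding its dependence on fertilizer.
Substituting into the yield equation gives yield = -irrigation - 46.
Solve -irrigation - 46 = -40: irrigation = (-40 + 46) / -1 = -6.

irrigation = -6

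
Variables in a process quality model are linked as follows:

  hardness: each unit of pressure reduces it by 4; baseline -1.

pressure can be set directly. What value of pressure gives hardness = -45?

pressure = 11

Solve -4*pressure - 1 = -45: pressure = (-45 + 1) / -4 = 11.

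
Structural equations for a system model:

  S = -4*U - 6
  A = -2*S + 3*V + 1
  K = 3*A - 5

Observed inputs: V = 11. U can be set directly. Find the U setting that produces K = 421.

Substituting into the A equation gives A = 8*U + 46.
Substituting into the K equation gives K = 24*U + 133.
Solve 24*U + 133 = 421: U = (421 - 133) / 24 = 12.

U = 12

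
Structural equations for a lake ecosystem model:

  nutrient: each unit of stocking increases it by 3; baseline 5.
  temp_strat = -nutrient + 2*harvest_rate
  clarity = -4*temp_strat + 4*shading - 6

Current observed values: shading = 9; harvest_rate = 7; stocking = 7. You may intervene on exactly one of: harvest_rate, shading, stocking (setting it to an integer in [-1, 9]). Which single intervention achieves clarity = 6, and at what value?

set stocking = 1

Intervening on harvest_rate: clarity = -8*harvest_rate + 134. Reaching 6 requires harvest_rate = 16, outside [-1, 9].
Intervening on shading: clarity = 4*shading + 42. Reaching 6 requires shading = -9, outside [-1, 9].
Intervening on stocking: with other inputs at their observed values, clarity = 12*stocking - 6. Solving for 6 gives stocking = 1, within [-1, 9].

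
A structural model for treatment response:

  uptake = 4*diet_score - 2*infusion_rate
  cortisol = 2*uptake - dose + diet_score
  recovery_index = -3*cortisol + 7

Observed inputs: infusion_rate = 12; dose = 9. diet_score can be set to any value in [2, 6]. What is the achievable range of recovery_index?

16 to 124

Substituting into the uptake equation gives uptake = 4*diet_score - 24.
cortisol becomes 9*diet_score - 57.
Substituting into the recovery_index equation gives recovery_index = -27*diet_score + 178.
Linear in diet_score, so extremes are at the endpoints: diet_score = 2 gives recovery_index = 124; diet_score = 6 gives recovery_index = 16.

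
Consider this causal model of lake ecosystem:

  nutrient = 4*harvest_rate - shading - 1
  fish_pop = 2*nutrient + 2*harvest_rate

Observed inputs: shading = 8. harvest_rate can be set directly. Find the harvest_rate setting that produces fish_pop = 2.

harvest_rate = 2

Substituting into the nutrient equation gives nutrient = 4*harvest_rate - 9.
fish_pop becomes 10*harvest_rate - 18.
Solve 10*harvest_rate - 18 = 2: harvest_rate = (2 + 18) / 10 = 2.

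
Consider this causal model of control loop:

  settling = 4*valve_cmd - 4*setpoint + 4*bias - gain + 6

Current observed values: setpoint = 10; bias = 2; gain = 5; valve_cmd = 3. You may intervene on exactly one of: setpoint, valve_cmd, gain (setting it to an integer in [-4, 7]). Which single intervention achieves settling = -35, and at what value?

set valve_cmd = -1

Intervening on setpoint: settling = -4*setpoint + 21. Reaching -35 requires setpoint = 14, outside [-4, 7].
Intervening on valve_cmd: with other inputs at their observed values, settling = 4*valve_cmd - 31. Solving for -35 gives valve_cmd = -1, within [-4, 7].
Intervening on gain: settling = -gain - 14. Reaching -35 requires gain = 21, outside [-4, 7].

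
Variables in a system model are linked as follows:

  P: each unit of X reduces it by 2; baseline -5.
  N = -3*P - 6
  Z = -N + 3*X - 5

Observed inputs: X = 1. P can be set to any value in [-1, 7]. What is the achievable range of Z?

Intervening on P fixes its value directly, overriding its dependence on X.
Substituting into the Z equation gives Z = 3*P + 4.
Linear in P, so extremes are at the endpoints: P = -1 gives Z = 1; P = 7 gives Z = 25.

1 to 25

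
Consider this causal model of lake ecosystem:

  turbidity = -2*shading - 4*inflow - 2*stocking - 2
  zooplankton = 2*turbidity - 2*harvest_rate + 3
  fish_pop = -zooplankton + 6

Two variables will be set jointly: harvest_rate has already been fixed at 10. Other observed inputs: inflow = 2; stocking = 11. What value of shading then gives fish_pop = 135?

shading = 12

With harvest_rate held at 10:
Substituting into the turbidity equation gives turbidity = -2*shading - 32.
Substituting into the zooplankton equation gives zooplankton = -4*shading - 81.
This gives fish_pop = 4*shading + 87.
Solve 4*shading + 87 = 135: shading = (135 - 87) / 4 = 12.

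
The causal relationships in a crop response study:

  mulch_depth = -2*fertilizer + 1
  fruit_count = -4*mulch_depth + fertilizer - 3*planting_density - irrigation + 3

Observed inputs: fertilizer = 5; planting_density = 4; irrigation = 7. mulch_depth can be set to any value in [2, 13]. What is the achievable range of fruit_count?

-63 to -19

Intervening on mulch_depth fixes its value directly, overriding its dependence on fertilizer.
Substituting into the fruit_count equation gives fruit_count = -4*mulch_depth - 11.
Linear in mulch_depth, so extremes are at the endpoints: mulch_depth = 2 gives fruit_count = -19; mulch_depth = 13 gives fruit_count = -63.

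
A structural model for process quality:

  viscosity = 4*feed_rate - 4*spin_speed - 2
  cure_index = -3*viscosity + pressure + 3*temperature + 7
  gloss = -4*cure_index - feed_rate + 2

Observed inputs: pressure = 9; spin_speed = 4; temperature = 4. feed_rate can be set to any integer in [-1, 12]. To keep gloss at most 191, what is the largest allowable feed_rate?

feed_rate = 11

Substituting into the viscosity equation gives viscosity = 4*feed_rate - 18.
So cure_index = -12*feed_rate + 82.
Substituting into the gloss equation gives gloss = 47*feed_rate - 326.
Require 47*feed_rate - 326 ≤ 191, so feed_rate ≤ 11.
The largest integer in [-1, 12] satisfying this is 11.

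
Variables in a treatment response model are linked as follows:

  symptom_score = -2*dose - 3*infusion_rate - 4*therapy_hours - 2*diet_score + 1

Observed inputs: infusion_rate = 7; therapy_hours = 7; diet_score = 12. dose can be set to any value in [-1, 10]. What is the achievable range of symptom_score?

Substituting into the symptom_score equation gives symptom_score = -2*dose - 72.
Linear in dose, so extremes are at the endpoints: dose = -1 gives symptom_score = -70; dose = 10 gives symptom_score = -92.

-92 to -70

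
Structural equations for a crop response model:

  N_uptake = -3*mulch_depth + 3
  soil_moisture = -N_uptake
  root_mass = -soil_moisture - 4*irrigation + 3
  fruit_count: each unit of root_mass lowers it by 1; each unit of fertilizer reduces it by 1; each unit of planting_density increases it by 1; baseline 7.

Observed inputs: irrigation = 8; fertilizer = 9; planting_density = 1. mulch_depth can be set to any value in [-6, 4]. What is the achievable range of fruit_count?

7 to 37

Substituting into the soil_moisture equation gives soil_moisture = 3*mulch_depth - 3.
Substituting into the root_mass equation gives root_mass = -3*mulch_depth - 26.
Substituting into the fruit_count equation gives fruit_count = 3*mulch_depth + 25.
Linear in mulch_depth, so extremes are at the endpoints: mulch_depth = -6 gives fruit_count = 7; mulch_depth = 4 gives fruit_count = 37.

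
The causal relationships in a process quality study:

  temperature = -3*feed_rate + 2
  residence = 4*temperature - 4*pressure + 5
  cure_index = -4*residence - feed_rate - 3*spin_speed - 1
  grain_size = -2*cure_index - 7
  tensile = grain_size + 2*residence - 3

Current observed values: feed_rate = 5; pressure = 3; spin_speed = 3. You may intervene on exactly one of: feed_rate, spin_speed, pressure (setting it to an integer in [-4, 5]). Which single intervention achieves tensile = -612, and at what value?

Intervening on feed_rate: tensile = -118*feed_rate + 20. Reaching -612 requires feed_rate = 316/59, not an integer.
Intervening on spin_speed: with other inputs at their observed values, tensile = 6*spin_speed - 588. Solving for -612 gives spin_speed = -4, within [-4, 5].
Intervening on pressure: tensile = -40*pressure - 450. Reaching -612 requires pressure = 81/20, not an integer.

set spin_speed = -4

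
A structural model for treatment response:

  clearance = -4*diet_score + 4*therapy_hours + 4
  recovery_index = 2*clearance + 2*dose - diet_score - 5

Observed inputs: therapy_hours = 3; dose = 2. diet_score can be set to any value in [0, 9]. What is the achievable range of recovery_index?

Substituting into the clearance equation gives clearance = -4*diet_score + 16.
So recovery_index = -9*diet_score + 31.
Linear in diet_score, so extremes are at the endpoints: diet_score = 0 gives recovery_index = 31; diet_score = 9 gives recovery_index = -50.

-50 to 31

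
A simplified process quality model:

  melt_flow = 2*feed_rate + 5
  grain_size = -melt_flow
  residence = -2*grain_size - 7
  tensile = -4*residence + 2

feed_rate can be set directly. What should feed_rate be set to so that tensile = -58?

Substituting into the grain_size equation gives grain_size = -2*feed_rate - 5.
So residence = 4*feed_rate + 3.
Substituting into the tensile equation gives tensile = -16*feed_rate - 10.
Solve -16*feed_rate - 10 = -58: feed_rate = (-58 + 10) / -16 = 3.

feed_rate = 3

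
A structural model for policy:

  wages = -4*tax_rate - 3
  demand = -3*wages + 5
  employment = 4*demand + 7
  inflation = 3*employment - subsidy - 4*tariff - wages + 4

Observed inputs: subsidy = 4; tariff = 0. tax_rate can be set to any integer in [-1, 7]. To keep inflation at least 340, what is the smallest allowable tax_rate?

Substituting into the demand equation gives demand = 12*tax_rate + 14.
So employment = 48*tax_rate + 63.
So inflation = 148*tax_rate + 192.
Require 148*tax_rate + 192 ≥ 340, so tax_rate ≥ 1.
The smallest integer in [-1, 7] satisfying this is 1.

tax_rate = 1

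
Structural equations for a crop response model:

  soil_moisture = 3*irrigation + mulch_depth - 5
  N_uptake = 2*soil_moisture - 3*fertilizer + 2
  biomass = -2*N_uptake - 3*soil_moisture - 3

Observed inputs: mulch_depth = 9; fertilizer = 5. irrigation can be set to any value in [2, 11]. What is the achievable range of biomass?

-236 to -47

Substituting into the soil_moisture equation gives soil_moisture = 3*irrigation + 4.
Substituting into the N_uptake equation gives N_uptake = 6*irrigation - 5.
So biomass = -21*irrigation - 5.
Linear in irrigation, so extremes are at the endpoints: irrigation = 2 gives biomass = -47; irrigation = 11 gives biomass = -236.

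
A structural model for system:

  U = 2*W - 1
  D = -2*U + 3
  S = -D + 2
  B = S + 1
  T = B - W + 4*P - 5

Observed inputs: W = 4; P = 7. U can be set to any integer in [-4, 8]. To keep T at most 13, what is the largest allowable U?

Intervening on U fixes its value directly, overriding its dependence on W.
Substituting into the S equation gives S = 2*U - 1.
This gives B = 2*U.
Substituting into the T equation gives T = 2*U + 19.
Require 2*U + 19 ≤ 13, so U ≤ -3.
The largest integer in [-4, 8] satisfying this is -3.

U = -3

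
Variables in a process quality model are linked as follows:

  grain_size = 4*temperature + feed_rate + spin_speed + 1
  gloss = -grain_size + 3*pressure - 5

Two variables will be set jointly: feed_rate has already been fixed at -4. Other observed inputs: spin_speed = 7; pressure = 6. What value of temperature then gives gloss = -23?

With feed_rate held at -4:
Substituting into the grain_size equation gives grain_size = 4*temperature + 4.
Substituting into the gloss equation gives gloss = -4*temperature + 9.
Solve -4*temperature + 9 = -23: temperature = (-23 - 9) / -4 = 8.

temperature = 8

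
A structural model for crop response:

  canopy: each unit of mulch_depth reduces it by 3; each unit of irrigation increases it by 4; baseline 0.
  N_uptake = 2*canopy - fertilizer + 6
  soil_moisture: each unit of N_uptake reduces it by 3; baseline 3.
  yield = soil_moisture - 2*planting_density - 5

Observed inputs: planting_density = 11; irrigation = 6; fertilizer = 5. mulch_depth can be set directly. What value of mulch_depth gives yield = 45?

Substituting into the canopy equation gives canopy = -3*mulch_depth + 24.
Substituting into the N_uptake equation gives N_uptake = -6*mulch_depth + 49.
This gives soil_moisture = 18*mulch_depth - 144.
Substituting into the yield equation gives yield = 18*mulch_depth - 171.
Solve 18*mulch_depth - 171 = 45: mulch_depth = (45 + 171) / 18 = 12.

mulch_depth = 12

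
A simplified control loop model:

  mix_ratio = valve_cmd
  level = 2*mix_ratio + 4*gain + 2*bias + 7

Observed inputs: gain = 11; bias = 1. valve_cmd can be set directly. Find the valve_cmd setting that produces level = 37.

Substituting into the level equation gives level = 2*valve_cmd + 53.
Solve 2*valve_cmd + 53 = 37: valve_cmd = (37 - 53) / 2 = -8.

valve_cmd = -8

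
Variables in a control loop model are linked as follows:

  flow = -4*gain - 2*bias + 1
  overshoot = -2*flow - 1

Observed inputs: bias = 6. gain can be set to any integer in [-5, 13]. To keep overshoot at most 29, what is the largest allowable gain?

Substituting into the flow equation gives flow = -4*gain - 11.
Substituting into the overshoot equation gives overshoot = 8*gain + 21.
Require 8*gain + 21 ≤ 29, so gain ≤ 1.
The largest integer in [-5, 13] satisfying this is 1.

gain = 1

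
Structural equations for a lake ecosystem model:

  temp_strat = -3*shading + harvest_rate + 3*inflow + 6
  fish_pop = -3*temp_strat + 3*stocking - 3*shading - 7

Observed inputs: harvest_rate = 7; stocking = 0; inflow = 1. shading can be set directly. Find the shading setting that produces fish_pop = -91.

shading = -6

Substituting into the temp_strat equation gives temp_strat = -3*shading + 16.
Substituting into the fish_pop equation gives fish_pop = 6*shading - 55.
Solve 6*shading - 55 = -91: shading = (-91 + 55) / 6 = -6.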